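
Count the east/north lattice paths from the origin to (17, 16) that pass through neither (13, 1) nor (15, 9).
Number of paths = 1119701382

Inclusion–exclusion. Total paths: C(33, 17) = 1166803110. Through P₁: C(14, 13)·C(19, 4) = 54264. Through P₂: C(24, 15)·C(9, 2) = 47070144. Since P₁ is strictly southwest of P₂, a monotone path through both must visit P₁ then P₂; paths through both = C(14, 13)·C(10, 2)·C(9, 2) = 22680. Avoid both = 1166803110 − 54264 − 47070144 + 22680 = 1119701382.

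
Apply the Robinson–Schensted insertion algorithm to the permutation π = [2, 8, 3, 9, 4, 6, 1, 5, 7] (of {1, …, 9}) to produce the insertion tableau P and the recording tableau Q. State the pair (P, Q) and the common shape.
P = [1, 3, 4, 5, 7] / [2, 6] / [8, 9];  Q = [1, 2, 4, 6, 9] / [3, 5] / [7, 8];  common shape = (5, 2, 2)

Row-insert the values π_1, π_2, … into P one at a time, bumping the leftmost entry strictly greater than the inserted value down to the next row. The recording tableau Q records, in position (i, j), the step at which that cell was added to P.
  Insert 2 (step 1): P = [2];  Q = [1]
  Insert 8 (step 2): P = [2, 8];  Q = [1, 2]
  Insert 3 (step 3): P = [2, 3] / [8];  Q = [1, 2] / [3]
  Insert 9 (step 4): P = [2, 3, 9] / [8];  Q = [1, 2, 4] / [3]
  Insert 4 (step 5): P = [2, 3, 4] / [8, 9];  Q = [1, 2, 4] / [3, 5]
  Insert 6 (step 6): P = [2, 3, 4, 6] / [8, 9];  Q = [1, 2, 4, 6] / [3, 5]
  Insert 1 (step 7): P = [1, 3, 4, 6] / [2, 9] / [8];  Q = [1, 2, 4, 6] / [3, 5] / [7]
  Insert 5 (step 8): P = [1, 3, 4, 5] / [2, 6] / [8, 9];  Q = [1, 2, 4, 6] / [3, 5] / [7, 8]
  Insert 7 (step 9): P = [1, 3, 4, 5, 7] / [2, 6] / [8, 9];  Q = [1, 2, 4, 6, 9] / [3, 5] / [7, 8]
Final shape: (5, 2, 2).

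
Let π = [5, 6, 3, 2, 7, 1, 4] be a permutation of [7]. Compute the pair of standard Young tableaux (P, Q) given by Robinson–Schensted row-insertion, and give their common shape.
P = [1, 4, 7] / [2, 6] / [3] / [5];  Q = [1, 2, 5] / [3, 7] / [4] / [6];  common shape = (3, 2, 1, 1)

Row-insert the values π_1, π_2, … into P one at a time, bumping the leftmost entry strictly greater than the inserted value down to the next row. The recording tableau Q records, in position (i, j), the step at which that cell was added to P.
  Insert 5 (step 1): P = [5];  Q = [1]
  Insert 6 (step 2): P = [5, 6];  Q = [1, 2]
  Insert 3 (step 3): P = [3, 6] / [5];  Q = [1, 2] / [3]
  Insert 2 (step 4): P = [2, 6] / [3] / [5];  Q = [1, 2] / [3] / [4]
  Insert 7 (step 5): P = [2, 6, 7] / [3] / [5];  Q = [1, 2, 5] / [3] / [4]
  Insert 1 (step 6): P = [1, 6, 7] / [2] / [3] / [5];  Q = [1, 2, 5] / [3] / [4] / [6]
  Insert 4 (step 7): P = [1, 4, 7] / [2, 6] / [3] / [5];  Q = [1, 2, 5] / [3, 7] / [4] / [6]
Final shape: (3, 2, 1, 1).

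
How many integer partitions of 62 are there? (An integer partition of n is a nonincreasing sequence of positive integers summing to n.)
p(62) = 1300156

Compute p(n) via the recurrence p(n, m) = p(n, m−1) + p(n−m, m), where p(n, m) counts partitions of n with all parts ≤ m and p(n) = p(n, n). The base cases are p(0, m) = 1 and p(n, 0) = 0 for n > 0. Filling the table yields p(62) = 1300156. (Euler's pentagonal recurrence is an alternative.)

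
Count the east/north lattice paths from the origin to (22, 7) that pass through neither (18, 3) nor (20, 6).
Number of paths = 816890

Inclusion–exclusion. Total paths: C(29, 22) = 1560780. Through P₁: C(21, 18)·C(8, 4) = 93100. Through P₂: C(26, 20)·C(3, 2) = 690690. Since P₁ is strictly southwest of P₂, a monotone path through both must visit P₁ then P₂; paths through both = C(21, 18)·C(5, 2)·C(3, 2) = 39900. Avoid both = 1560780 − 93100 − 690690 + 39900 = 816890.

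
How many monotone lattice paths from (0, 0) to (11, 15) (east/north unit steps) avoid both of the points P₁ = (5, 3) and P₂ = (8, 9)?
Number of paths = 5039672

Inclusion–exclusion. Total paths: C(26, 11) = 7726160. Through P₁: C(8, 5)·C(18, 6) = 1039584. Through P₂: C(17, 8)·C(9, 3) = 2042040. Since P₁ is strictly southwest of P₂, a monotone path through both must visit P₁ then P₂; paths through both = C(8, 5)·C(9, 3)·C(9, 3) = 395136. Avoid both = 7726160 − 1039584 − 2042040 + 395136 = 5039672.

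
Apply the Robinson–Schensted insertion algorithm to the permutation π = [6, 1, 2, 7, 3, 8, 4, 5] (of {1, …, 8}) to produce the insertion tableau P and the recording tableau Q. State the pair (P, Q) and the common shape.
P = [1, 2, 3, 4, 5] / [6, 7, 8];  Q = [1, 3, 4, 6, 8] / [2, 5, 7];  common shape = (5, 3)

Row-insert the values π_1, π_2, … into P one at a time, bumping the leftmost entry strictly greater than the inserted value down to the next row. The recording tableau Q records, in position (i, j), the step at which that cell was added to P.
  Insert 6 (step 1): P = [6];  Q = [1]
  Insert 1 (step 2): P = [1] / [6];  Q = [1] / [2]
  Insert 2 (step 3): P = [1, 2] / [6];  Q = [1, 3] / [2]
  Insert 7 (step 4): P = [1, 2, 7] / [6];  Q = [1, 3, 4] / [2]
  Insert 3 (step 5): P = [1, 2, 3] / [6, 7];  Q = [1, 3, 4] / [2, 5]
  Insert 8 (step 6): P = [1, 2, 3, 8] / [6, 7];  Q = [1, 3, 4, 6] / [2, 5]
  Insert 4 (step 7): P = [1, 2, 3, 4] / [6, 7, 8];  Q = [1, 3, 4, 6] / [2, 5, 7]
  Insert 5 (step 8): P = [1, 2, 3, 4, 5] / [6, 7, 8];  Q = [1, 3, 4, 6, 8] / [2, 5, 7]
Final shape: (5, 3).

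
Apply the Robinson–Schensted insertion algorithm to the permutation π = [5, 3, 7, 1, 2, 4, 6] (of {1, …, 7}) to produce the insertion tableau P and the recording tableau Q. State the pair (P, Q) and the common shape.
P = [1, 2, 4, 6] / [3, 7] / [5];  Q = [1, 3, 6, 7] / [2, 5] / [4];  common shape = (4, 2, 1)

Row-insert the values π_1, π_2, … into P one at a time, bumping the leftmost entry strictly greater than the inserted value down to the next row. The recording tableau Q records, in position (i, j), the step at which that cell was added to P.
  Insert 5 (step 1): P = [5];  Q = [1]
  Insert 3 (step 2): P = [3] / [5];  Q = [1] / [2]
  Insert 7 (step 3): P = [3, 7] / [5];  Q = [1, 3] / [2]
  Insert 1 (step 4): P = [1, 7] / [3] / [5];  Q = [1, 3] / [2] / [4]
  Insert 2 (step 5): P = [1, 2] / [3, 7] / [5];  Q = [1, 3] / [2, 5] / [4]
  Insert 4 (step 6): P = [1, 2, 4] / [3, 7] / [5];  Q = [1, 3, 6] / [2, 5] / [4]
  Insert 6 (step 7): P = [1, 2, 4, 6] / [3, 7] / [5];  Q = [1, 3, 6, 7] / [2, 5] / [4]
Final shape: (4, 2, 1).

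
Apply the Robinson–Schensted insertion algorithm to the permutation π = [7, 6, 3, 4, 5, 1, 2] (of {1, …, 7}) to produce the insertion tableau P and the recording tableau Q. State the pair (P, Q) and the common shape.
P = [1, 2, 5] / [3, 4] / [6] / [7];  Q = [1, 4, 5] / [2, 7] / [3] / [6];  common shape = (3, 2, 1, 1)

Row-insert the values π_1, π_2, … into P one at a time, bumping the leftmost entry strictly greater than the inserted value down to the next row. The recording tableau Q records, in position (i, j), the step at which that cell was added to P.
  Insert 7 (step 1): P = [7];  Q = [1]
  Insert 6 (step 2): P = [6] / [7];  Q = [1] / [2]
  Insert 3 (step 3): P = [3] / [6] / [7];  Q = [1] / [2] / [3]
  Insert 4 (step 4): P = [3, 4] / [6] / [7];  Q = [1, 4] / [2] / [3]
  Insert 5 (step 5): P = [3, 4, 5] / [6] / [7];  Q = [1, 4, 5] / [2] / [3]
  Insert 1 (step 6): P = [1, 4, 5] / [3] / [6] / [7];  Q = [1, 4, 5] / [2] / [3] / [6]
  Insert 2 (step 7): P = [1, 2, 5] / [3, 4] / [6] / [7];  Q = [1, 4, 5] / [2, 7] / [3] / [6]
Final shape: (3, 2, 1, 1).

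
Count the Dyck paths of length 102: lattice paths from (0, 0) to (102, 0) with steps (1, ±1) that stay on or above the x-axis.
C_51 = 7684785670514316385230816156

These Dyck paths are counted by the Catalan number C_n = (1/(n + 1)) · C(2n, n). For n = 51: C_51 = (1/52) · C(102, 51) = 399608854866744452032002440112/52 = 7684785670514316385230816156.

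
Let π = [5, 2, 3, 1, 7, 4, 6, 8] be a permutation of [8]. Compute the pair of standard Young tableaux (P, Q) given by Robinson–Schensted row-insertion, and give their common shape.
P = [1, 3, 4, 6, 8] / [2, 7] / [5];  Q = [1, 3, 5, 7, 8] / [2, 6] / [4];  common shape = (5, 2, 1)

Row-insert the values π_1, π_2, … into P one at a time, bumping the leftmost entry strictly greater than the inserted value down to the next row. The recording tableau Q records, in position (i, j), the step at which that cell was added to P.
  Insert 5 (step 1): P = [5];  Q = [1]
  Insert 2 (step 2): P = [2] / [5];  Q = [1] / [2]
  Insert 3 (step 3): P = [2, 3] / [5];  Q = [1, 3] / [2]
  Insert 1 (step 4): P = [1, 3] / [2] / [5];  Q = [1, 3] / [2] / [4]
  Insert 7 (step 5): P = [1, 3, 7] / [2] / [5];  Q = [1, 3, 5] / [2] / [4]
  Insert 4 (step 6): P = [1, 3, 4] / [2, 7] / [5];  Q = [1, 3, 5] / [2, 6] / [4]
  Insert 6 (step 7): P = [1, 3, 4, 6] / [2, 7] / [5];  Q = [1, 3, 5, 7] / [2, 6] / [4]
  Insert 8 (step 8): P = [1, 3, 4, 6, 8] / [2, 7] / [5];  Q = [1, 3, 5, 7, 8] / [2, 6] / [4]
Final shape: (5, 2, 1).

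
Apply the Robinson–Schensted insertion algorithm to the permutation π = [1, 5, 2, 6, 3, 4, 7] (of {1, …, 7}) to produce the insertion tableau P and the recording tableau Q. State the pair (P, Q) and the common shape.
P = [1, 2, 3, 4, 7] / [5, 6];  Q = [1, 2, 4, 6, 7] / [3, 5];  common shape = (5, 2)

Row-insert the values π_1, π_2, … into P one at a time, bumping the leftmost entry strictly greater than the inserted value down to the next row. The recording tableau Q records, in position (i, j), the step at which that cell was added to P.
  Insert 1 (step 1): P = [1];  Q = [1]
  Insert 5 (step 2): P = [1, 5];  Q = [1, 2]
  Insert 2 (step 3): P = [1, 2] / [5];  Q = [1, 2] / [3]
  Insert 6 (step 4): P = [1, 2, 6] / [5];  Q = [1, 2, 4] / [3]
  Insert 3 (step 5): P = [1, 2, 3] / [5, 6];  Q = [1, 2, 4] / [3, 5]
  Insert 4 (step 6): P = [1, 2, 3, 4] / [5, 6];  Q = [1, 2, 4, 6] / [3, 5]
  Insert 7 (step 7): P = [1, 2, 3, 4, 7] / [5, 6];  Q = [1, 2, 4, 6, 7] / [3, 5]
Final shape: (5, 2).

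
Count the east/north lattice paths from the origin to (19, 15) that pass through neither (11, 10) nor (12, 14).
Number of paths = 1338869068

Inclusion–exclusion. Total paths: C(34, 19) = 1855967520. Through P₁: C(21, 11)·C(13, 8) = 453945492. Through P₂: C(26, 12)·C(8, 7) = 77261600. Since P₁ is strictly southwest of P₂, a monotone path through both must visit P₁ then P₂; paths through both = C(21, 11)·C(5, 1)·C(8, 7) = 14108640. Avoid both = 1855967520 − 453945492 − 77261600 + 14108640 = 1338869068.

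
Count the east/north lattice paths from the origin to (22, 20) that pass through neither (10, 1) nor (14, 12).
Number of paths = 388137925695

Inclusion–exclusion. Total paths: C(42, 22) = 513791607420. Through P₁: C(11, 10)·C(31, 12) = 1552325775. Through P₂: C(26, 14)·C(16, 8) = 124294599000. Since P₁ is strictly southwest of P₂, a monotone path through both must visit P₁ then P₂; paths through both = C(11, 10)·C(15, 4)·C(16, 8) = 193243050. Avoid both = 513791607420 − 1552325775 − 124294599000 + 193243050 = 388137925695.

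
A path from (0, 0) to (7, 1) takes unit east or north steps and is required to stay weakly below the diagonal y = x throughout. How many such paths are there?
Number of paths = 7

By the reflection principle (André's argument), the number of monotone paths to (7, 1) with n ≤ m that never go above y = x is C(8, 7) − C(8, 8) = 8 − 1 = 7.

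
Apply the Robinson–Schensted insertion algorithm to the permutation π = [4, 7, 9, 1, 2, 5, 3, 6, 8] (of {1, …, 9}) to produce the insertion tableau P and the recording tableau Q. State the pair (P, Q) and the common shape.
P = [1, 2, 3, 6, 8] / [4, 5, 9] / [7];  Q = [1, 2, 3, 8, 9] / [4, 5, 6] / [7];  common shape = (5, 3, 1)

Row-insert the values π_1, π_2, … into P one at a time, bumping the leftmost entry strictly greater than the inserted value down to the next row. The recording tableau Q records, in position (i, j), the step at which that cell was added to P.
  Insert 4 (step 1): P = [4];  Q = [1]
  Insert 7 (step 2): P = [4, 7];  Q = [1, 2]
  Insert 9 (step 3): P = [4, 7, 9];  Q = [1, 2, 3]
  Insert 1 (step 4): P = [1, 7, 9] / [4];  Q = [1, 2, 3] / [4]
  Insert 2 (step 5): P = [1, 2, 9] / [4, 7];  Q = [1, 2, 3] / [4, 5]
  Insert 5 (step 6): P = [1, 2, 5] / [4, 7, 9];  Q = [1, 2, 3] / [4, 5, 6]
  Insert 3 (step 7): P = [1, 2, 3] / [4, 5, 9] / [7];  Q = [1, 2, 3] / [4, 5, 6] / [7]
  Insert 6 (step 8): P = [1, 2, 3, 6] / [4, 5, 9] / [7];  Q = [1, 2, 3, 8] / [4, 5, 6] / [7]
  Insert 8 (step 9): P = [1, 2, 3, 6, 8] / [4, 5, 9] / [7];  Q = [1, 2, 3, 8, 9] / [4, 5, 6] / [7]
Final shape: (5, 3, 1).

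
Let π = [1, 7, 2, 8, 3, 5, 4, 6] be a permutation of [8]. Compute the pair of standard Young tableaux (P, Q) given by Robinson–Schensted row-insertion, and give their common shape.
P = [1, 2, 3, 4, 6] / [5, 8] / [7];  Q = [1, 2, 4, 6, 8] / [3, 5] / [7];  common shape = (5, 2, 1)

Row-insert the values π_1, π_2, … into P one at a time, bumping the leftmost entry strictly greater than the inserted value down to the next row. The recording tableau Q records, in position (i, j), the step at which that cell was added to P.
  Insert 1 (step 1): P = [1];  Q = [1]
  Insert 7 (step 2): P = [1, 7];  Q = [1, 2]
  Insert 2 (step 3): P = [1, 2] / [7];  Q = [1, 2] / [3]
  Insert 8 (step 4): P = [1, 2, 8] / [7];  Q = [1, 2, 4] / [3]
  Insert 3 (step 5): P = [1, 2, 3] / [7, 8];  Q = [1, 2, 4] / [3, 5]
  Insert 5 (step 6): P = [1, 2, 3, 5] / [7, 8];  Q = [1, 2, 4, 6] / [3, 5]
  Insert 4 (step 7): P = [1, 2, 3, 4] / [5, 8] / [7];  Q = [1, 2, 4, 6] / [3, 5] / [7]
  Insert 6 (step 8): P = [1, 2, 3, 4, 6] / [5, 8] / [7];  Q = [1, 2, 4, 6, 8] / [3, 5] / [7]
Final shape: (5, 2, 1).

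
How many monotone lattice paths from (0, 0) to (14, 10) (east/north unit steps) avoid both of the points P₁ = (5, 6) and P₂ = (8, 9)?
Number of paths = 1525436

Inclusion–exclusion. Total paths: C(24, 14) = 1961256. Through P₁: C(11, 5)·C(13, 9) = 330330. Through P₂: C(17, 8)·C(7, 6) = 170170. Since P₁ is strictly southwest of P₂, a monotone path through both must visit P₁ then P₂; paths through both = C(11, 5)·C(6, 3)·C(7, 6) = 64680. Avoid both = 1961256 − 330330 − 170170 + 64680 = 1525436.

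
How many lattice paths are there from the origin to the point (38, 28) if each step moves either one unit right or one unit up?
Number of paths = 3413602103063071920

A monotone lattice path from (0, 0) to (38, 28) consists of 38 east steps and 28 north steps in some order, so it is determined by which 38 of the 66 steps are east. The count is C(66, 38) = 3413602103063071920.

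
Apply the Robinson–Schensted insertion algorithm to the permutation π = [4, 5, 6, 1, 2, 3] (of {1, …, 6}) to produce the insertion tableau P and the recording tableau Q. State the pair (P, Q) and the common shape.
P = [1, 2, 3] / [4, 5, 6];  Q = [1, 2, 3] / [4, 5, 6];  common shape = (3, 3)

Row-insert the values π_1, π_2, … into P one at a time, bumping the leftmost entry strictly greater than the inserted value down to the next row. The recording tableau Q records, in position (i, j), the step at which that cell was added to P.
  Insert 4 (step 1): P = [4];  Q = [1]
  Insert 5 (step 2): P = [4, 5];  Q = [1, 2]
  Insert 6 (step 3): P = [4, 5, 6];  Q = [1, 2, 3]
  Insert 1 (step 4): P = [1, 5, 6] / [4];  Q = [1, 2, 3] / [4]
  Insert 2 (step 5): P = [1, 2, 6] / [4, 5];  Q = [1, 2, 3] / [4, 5]
  Insert 3 (step 6): P = [1, 2, 3] / [4, 5, 6];  Q = [1, 2, 3] / [4, 5, 6]
Final shape: (3, 3).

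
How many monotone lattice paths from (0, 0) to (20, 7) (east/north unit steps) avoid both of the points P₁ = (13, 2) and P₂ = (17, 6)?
Number of paths = 430482

Inclusion–exclusion. Total paths: C(27, 20) = 888030. Through P₁: C(15, 13)·C(12, 7) = 83160. Through P₂: C(23, 17)·C(4, 3) = 403788. Since P₁ is strictly southwest of P₂, a monotone path through both must visit P₁ then P₂; paths through both = C(15, 13)·C(8, 4)·C(4, 3) = 29400. Avoid both = 888030 − 83160 − 403788 + 29400 = 430482.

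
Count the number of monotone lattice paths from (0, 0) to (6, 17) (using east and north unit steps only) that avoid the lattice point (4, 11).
Number of paths = 62727

Total paths from (0, 0) to (6, 17): C(23, 6) = 100947. Paths through (4, 11): (paths (0, 0) → (4, 11)) × (paths (4, 11) → (6, 17)) = C(15, 4) · C(8, 2) = 1365 · 28 = 38220. Avoidance count = 100947 − 38220 = 62727.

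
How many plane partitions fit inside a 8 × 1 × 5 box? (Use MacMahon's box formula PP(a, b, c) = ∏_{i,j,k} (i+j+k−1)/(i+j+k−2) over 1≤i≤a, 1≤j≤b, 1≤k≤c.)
PP(8, 1, 5) = 1287

Evaluate the triple product over i = 1..8, j = 1..1, k = 1..5. The factors are (2/1) · (3/2) · (4/3) · (5/4) · (6/5) · (3/2) · (4/3) · (5/4) · … (40 factors total). The numerators and denominators telescope so the product is an integer; carrying out the multiplication exactly gives PP(8, 1, 5) = 1287.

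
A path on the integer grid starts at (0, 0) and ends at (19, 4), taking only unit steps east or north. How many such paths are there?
Number of paths = 8855

A monotone lattice path from (0, 0) to (19, 4) consists of 19 east steps and 4 north steps in some order, so it is determined by which 19 of the 23 steps are east. The count is C(23, 19) = 8855.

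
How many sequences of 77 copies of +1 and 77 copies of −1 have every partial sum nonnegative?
C_77 = 18793142726809884575211361279087545193250040

These ballot sequences are counted by the Catalan number C_n = (1/(n + 1)) · C(2n, n). For n = 77: C_77 = (1/78) · C(154, 77) = 1465865132691170996866486179768828525073503120/78 = 18793142726809884575211361279087545193250040.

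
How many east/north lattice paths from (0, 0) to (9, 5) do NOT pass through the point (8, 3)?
Number of paths = 1507

Total paths from (0, 0) to (9, 5): C(14, 9) = 2002. Paths through (8, 3): (paths (0, 0) → (8, 3)) × (paths (8, 3) → (9, 5)) = C(11, 8) · C(3, 1) = 165 · 3 = 495. Avoidance count = 2002 − 495 = 1507.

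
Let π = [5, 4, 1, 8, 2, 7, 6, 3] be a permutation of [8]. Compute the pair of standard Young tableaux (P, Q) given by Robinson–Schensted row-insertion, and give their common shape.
P = [1, 2, 3] / [4, 6] / [5, 7] / [8];  Q = [1, 4, 6] / [2, 5] / [3, 7] / [8];  common shape = (3, 2, 2, 1)

Row-insert the values π_1, π_2, … into P one at a time, bumping the leftmost entry strictly greater than the inserted value down to the next row. The recording tableau Q records, in position (i, j), the step at which that cell was added to P.
  Insert 5 (step 1): P = [5];  Q = [1]
  Insert 4 (step 2): P = [4] / [5];  Q = [1] / [2]
  Insert 1 (step 3): P = [1] / [4] / [5];  Q = [1] / [2] / [3]
  Insert 8 (step 4): P = [1, 8] / [4] / [5];  Q = [1, 4] / [2] / [3]
  Insert 2 (step 5): P = [1, 2] / [4, 8] / [5];  Q = [1, 4] / [2, 5] / [3]
  Insert 7 (step 6): P = [1, 2, 7] / [4, 8] / [5];  Q = [1, 4, 6] / [2, 5] / [3]
  Insert 6 (step 7): P = [1, 2, 6] / [4, 7] / [5, 8];  Q = [1, 4, 6] / [2, 5] / [3, 7]
  Insert 3 (step 8): P = [1, 2, 3] / [4, 6] / [5, 7] / [8];  Q = [1, 4, 6] / [2, 5] / [3, 7] / [8]
Final shape: (3, 2, 2, 1).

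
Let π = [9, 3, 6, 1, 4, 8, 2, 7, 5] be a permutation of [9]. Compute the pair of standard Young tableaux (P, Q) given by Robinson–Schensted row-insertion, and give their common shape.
P = [1, 2, 5] / [3, 4, 7] / [6, 8] / [9];  Q = [1, 3, 6] / [2, 5, 8] / [4, 9] / [7];  common shape = (3, 3, 2, 1)

Row-insert the values π_1, π_2, … into P one at a time, bumping the leftmost entry strictly greater than the inserted value down to the next row. The recording tableau Q records, in position (i, j), the step at which that cell was added to P.
  Insert 9 (step 1): P = [9];  Q = [1]
  Insert 3 (step 2): P = [3] / [9];  Q = [1] / [2]
  Insert 6 (step 3): P = [3, 6] / [9];  Q = [1, 3] / [2]
  Insert 1 (step 4): P = [1, 6] / [3] / [9];  Q = [1, 3] / [2] / [4]
  Insert 4 (step 5): P = [1, 4] / [3, 6] / [9];  Q = [1, 3] / [2, 5] / [4]
  Insert 8 (step 6): P = [1, 4, 8] / [3, 6] / [9];  Q = [1, 3, 6] / [2, 5] / [4]
  Insert 2 (step 7): P = [1, 2, 8] / [3, 4] / [6] / [9];  Q = [1, 3, 6] / [2, 5] / [4] / [7]
  Insert 7 (step 8): P = [1, 2, 7] / [3, 4, 8] / [6] / [9];  Q = [1, 3, 6] / [2, 5, 8] / [4] / [7]
  Insert 5 (step 9): P = [1, 2, 5] / [3, 4, 7] / [6, 8] / [9];  Q = [1, 3, 6] / [2, 5, 8] / [4, 9] / [7]
Final shape: (3, 3, 2, 1).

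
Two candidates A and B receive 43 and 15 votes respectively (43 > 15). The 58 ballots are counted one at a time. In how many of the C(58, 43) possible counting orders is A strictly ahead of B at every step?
Strict-lead orderings = 14363336766240

Total orderings of the 58 votes with 43 for A: C(58, 43) = 29752626158640. By the Bertrand ballot formula (Cycle Lemma / reflection principle), the number of orderings in which A is strictly ahead of B throughout is (p − q)/(p + q) · C(p + q, p) = (43 − 15)/(43 + 15) · 29752626158640 = 14363336766240.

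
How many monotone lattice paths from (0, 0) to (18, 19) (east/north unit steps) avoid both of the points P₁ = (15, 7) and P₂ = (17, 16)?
Number of paths = 12965341620

Inclusion–exclusion. Total paths: C(37, 18) = 17672631900. Through P₁: C(22, 15)·C(15, 3) = 77597520. Through P₂: C(33, 17)·C(4, 1) = 4667212440. Since P₁ is strictly southwest of P₂, a monotone path through both must visit P₁ then P₂; paths through both = C(22, 15)·C(11, 2)·C(4, 1) = 37519680. Avoid both = 17672631900 − 77597520 − 4667212440 + 37519680 = 12965341620.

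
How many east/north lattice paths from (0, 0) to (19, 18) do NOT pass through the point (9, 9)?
Number of paths = 13181213540

Total paths from (0, 0) to (19, 18): C(37, 19) = 17672631900. Paths through (9, 9): (paths (0, 0) → (9, 9)) × (paths (9, 9) → (19, 18)) = C(18, 9) · C(19, 10) = 48620 · 92378 = 4491418360. Avoidance count = 17672631900 − 4491418360 = 13181213540.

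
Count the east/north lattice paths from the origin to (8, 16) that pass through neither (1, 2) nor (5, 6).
Number of paths = 314559

Inclusion–exclusion. Total paths: C(24, 8) = 735471. Through P₁: C(3, 1)·C(21, 7) = 348840. Through P₂: C(11, 5)·C(13, 3) = 132132. Since P₁ is strictly southwest of P₂, a monotone path through both must visit P₁ then P₂; paths through both = C(3, 1)·C(8, 4)·C(13, 3) = 60060. Avoid both = 735471 − 348840 − 132132 + 60060 = 314559.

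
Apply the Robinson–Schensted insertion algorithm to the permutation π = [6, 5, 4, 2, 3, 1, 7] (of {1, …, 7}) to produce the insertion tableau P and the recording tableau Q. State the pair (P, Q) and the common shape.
P = [1, 3, 7] / [2] / [4] / [5] / [6];  Q = [1, 5, 7] / [2] / [3] / [4] / [6];  common shape = (3, 1, 1, 1, 1)

Row-insert the values π_1, π_2, … into P one at a time, bumping the leftmost entry strictly greater than the inserted value down to the next row. The recording tableau Q records, in position (i, j), the step at which that cell was added to P.
  Insert 6 (step 1): P = [6];  Q = [1]
  Insert 5 (step 2): P = [5] / [6];  Q = [1] / [2]
  Insert 4 (step 3): P = [4] / [5] / [6];  Q = [1] / [2] / [3]
  Insert 2 (step 4): P = [2] / [4] / [5] / [6];  Q = [1] / [2] / [3] / [4]
  Insert 3 (step 5): P = [2, 3] / [4] / [5] / [6];  Q = [1, 5] / [2] / [3] / [4]
  Insert 1 (step 6): P = [1, 3] / [2] / [4] / [5] / [6];  Q = [1, 5] / [2] / [3] / [4] / [6]
  Insert 7 (step 7): P = [1, 3, 7] / [2] / [4] / [5] / [6];  Q = [1, 5, 7] / [2] / [3] / [4] / [6]
Final shape: (3, 1, 1, 1, 1).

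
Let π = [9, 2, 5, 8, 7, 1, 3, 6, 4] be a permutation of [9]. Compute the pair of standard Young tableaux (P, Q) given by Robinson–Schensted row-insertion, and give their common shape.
P = [1, 3, 4] / [2, 5, 6] / [7] / [8] / [9];  Q = [1, 3, 4] / [2, 7, 8] / [5] / [6] / [9];  common shape = (3, 3, 1, 1, 1)

Row-insert the values π_1, π_2, … into P one at a time, bumping the leftmost entry strictly greater than the inserted value down to the next row. The recording tableau Q records, in position (i, j), the step at which that cell was added to P.
  Insert 9 (step 1): P = [9];  Q = [1]
  Insert 2 (step 2): P = [2] / [9];  Q = [1] / [2]
  Insert 5 (step 3): P = [2, 5] / [9];  Q = [1, 3] / [2]
  Insert 8 (step 4): P = [2, 5, 8] / [9];  Q = [1, 3, 4] / [2]
  Insert 7 (step 5): P = [2, 5, 7] / [8] / [9];  Q = [1, 3, 4] / [2] / [5]
  Insert 1 (step 6): P = [1, 5, 7] / [2] / [8] / [9];  Q = [1, 3, 4] / [2] / [5] / [6]
  Insert 3 (step 7): P = [1, 3, 7] / [2, 5] / [8] / [9];  Q = [1, 3, 4] / [2, 7] / [5] / [6]
  Insert 6 (step 8): P = [1, 3, 6] / [2, 5, 7] / [8] / [9];  Q = [1, 3, 4] / [2, 7, 8] / [5] / [6]
  Insert 4 (step 9): P = [1, 3, 4] / [2, 5, 6] / [7] / [8] / [9];  Q = [1, 3, 4] / [2, 7, 8] / [5] / [6] / [9]
Final shape: (3, 3, 1, 1, 1).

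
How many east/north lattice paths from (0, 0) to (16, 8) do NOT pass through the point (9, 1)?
Number of paths = 701151

Total paths from (0, 0) to (16, 8): C(24, 16) = 735471. Paths through (9, 1): (paths (0, 0) → (9, 1)) × (paths (9, 1) → (16, 8)) = C(10, 9) · C(14, 7) = 10 · 3432 = 34320. Avoidance count = 735471 − 34320 = 701151.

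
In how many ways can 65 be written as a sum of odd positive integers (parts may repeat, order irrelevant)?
p_odd(65) = 18200

Enumerate partitions using only odd parts via the recurrence o(n, m) = o(n, m−2) + o(n−m, m) over odd m, starting from the largest odd part ≤ n. This gives p_odd(65) = 18200. (Euler's theorem: equals the count of distinct-part partitions.)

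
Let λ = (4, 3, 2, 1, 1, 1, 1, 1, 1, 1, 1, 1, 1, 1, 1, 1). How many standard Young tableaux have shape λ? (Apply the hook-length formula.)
# SYT of shape (4, 3, 2, 1, 1, 1, 1, 1, 1, 1, 1, 1, 1, 1, 1, 1) = 827904

Hook-length formula: f^λ = n! / Π hook(c), product over all cells c of the Young diagram. For λ = (4, 3, 2, 1, 1, 1, 1, 1, 1, 1, 1, 1, 1, 1, 1, 1), n = 22 boxes. Hook lengths by row (left-to-right, top-to-bottom): [19, 5, 3, 1]; [17, 3, 1]; [15, 1]; [13]; [12]; [11]; [10]; [9]; [8]; [7]; [6]; [5]; [4]; [3]; [2]; [1]. Product of hooks = 1357646209920000. So f^λ = 22! / 1357646209920000 = 1124000727777607680000 / 1357646209920000 = 827904.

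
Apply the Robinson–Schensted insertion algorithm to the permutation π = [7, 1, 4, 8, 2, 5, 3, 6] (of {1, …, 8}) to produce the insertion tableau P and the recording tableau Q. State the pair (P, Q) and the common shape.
P = [1, 2, 3, 6] / [4, 5] / [7, 8];  Q = [1, 3, 4, 8] / [2, 6] / [5, 7];  common shape = (4, 2, 2)

Row-insert the values π_1, π_2, … into P one at a time, bumping the leftmost entry strictly greater than the inserted value down to the next row. The recording tableau Q records, in position (i, j), the step at which that cell was added to P.
  Insert 7 (step 1): P = [7];  Q = [1]
  Insert 1 (step 2): P = [1] / [7];  Q = [1] / [2]
  Insert 4 (step 3): P = [1, 4] / [7];  Q = [1, 3] / [2]
  Insert 8 (step 4): P = [1, 4, 8] / [7];  Q = [1, 3, 4] / [2]
  Insert 2 (step 5): P = [1, 2, 8] / [4] / [7];  Q = [1, 3, 4] / [2] / [5]
  Insert 5 (step 6): P = [1, 2, 5] / [4, 8] / [7];  Q = [1, 3, 4] / [2, 6] / [5]
  Insert 3 (step 7): P = [1, 2, 3] / [4, 5] / [7, 8];  Q = [1, 3, 4] / [2, 6] / [5, 7]
  Insert 6 (step 8): P = [1, 2, 3, 6] / [4, 5] / [7, 8];  Q = [1, 3, 4, 8] / [2, 6] / [5, 7]
Final shape: (4, 2, 2).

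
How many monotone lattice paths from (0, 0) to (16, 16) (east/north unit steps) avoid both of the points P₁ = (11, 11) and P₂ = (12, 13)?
Number of paths = 315371386

Inclusion–exclusion. Total paths: C(32, 16) = 601080390. Through P₁: C(22, 11)·C(10, 5) = 177768864. Through P₂: C(25, 12)·C(7, 4) = 182010500. Since P₁ is strictly southwest of P₂, a monotone path through both must visit P₁ then P₂; paths through both = C(22, 11)·C(3, 1)·C(7, 4) = 74070360. Avoid both = 601080390 − 177768864 − 182010500 + 74070360 = 315371386.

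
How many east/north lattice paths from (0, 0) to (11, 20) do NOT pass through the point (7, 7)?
Number of paths = 76504155

Total paths from (0, 0) to (11, 20): C(31, 11) = 84672315. Paths through (7, 7): (paths (0, 0) → (7, 7)) × (paths (7, 7) → (11, 20)) = C(14, 7) · C(17, 4) = 3432 · 2380 = 8168160. Avoidance count = 84672315 − 8168160 = 76504155.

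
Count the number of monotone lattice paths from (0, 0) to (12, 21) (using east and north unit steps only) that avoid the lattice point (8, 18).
Number of paths = 300137695

Total paths from (0, 0) to (12, 21): C(33, 12) = 354817320. Paths through (8, 18): (paths (0, 0) → (8, 18)) × (paths (8, 18) → (12, 21)) = C(26, 8) · C(7, 4) = 1562275 · 35 = 54679625. Avoidance count = 354817320 − 54679625 = 300137695.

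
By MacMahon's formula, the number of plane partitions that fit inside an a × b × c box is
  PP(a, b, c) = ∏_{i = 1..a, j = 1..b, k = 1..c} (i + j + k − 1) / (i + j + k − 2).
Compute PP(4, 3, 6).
PP(4, 3, 6) = 457380

Evaluate the triple product over i = 1..4, j = 1..3, k = 1..6. The factors are (2/1) · (3/2) · (4/3) · (5/4) · (6/5) · (7/6) · (3/2) · (4/3) · … (72 factors total). The numerators and denominators telescope so the product is an integer; carrying out the multiplication exactly gives PP(4, 3, 6) = 457380.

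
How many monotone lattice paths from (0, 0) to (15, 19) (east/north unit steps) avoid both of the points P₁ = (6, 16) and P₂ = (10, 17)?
Number of paths = 1670225040

Inclusion–exclusion. Total paths: C(34, 15) = 1855967520. Through P₁: C(22, 6)·C(12, 9) = 16414860. Through P₂: C(27, 10)·C(7, 5) = 177161985. Since P₁ is strictly southwest of P₂, a monotone path through both must visit P₁ then P₂; paths through both = C(22, 6)·C(5, 4)·C(7, 5) = 7834365. Avoid both = 1855967520 − 16414860 − 177161985 + 7834365 = 1670225040.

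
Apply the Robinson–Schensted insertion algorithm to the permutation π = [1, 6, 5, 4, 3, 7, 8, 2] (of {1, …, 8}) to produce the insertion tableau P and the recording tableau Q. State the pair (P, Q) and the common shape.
P = [1, 2, 7, 8] / [3] / [4] / [5] / [6];  Q = [1, 2, 6, 7] / [3] / [4] / [5] / [8];  common shape = (4, 1, 1, 1, 1)

Row-insert the values π_1, π_2, … into P one at a time, bumping the leftmost entry strictly greater than the inserted value down to the next row. The recording tableau Q records, in position (i, j), the step at which that cell was added to P.
  Insert 1 (step 1): P = [1];  Q = [1]
  Insert 6 (step 2): P = [1, 6];  Q = [1, 2]
  Insert 5 (step 3): P = [1, 5] / [6];  Q = [1, 2] / [3]
  Insert 4 (step 4): P = [1, 4] / [5] / [6];  Q = [1, 2] / [3] / [4]
  Insert 3 (step 5): P = [1, 3] / [4] / [5] / [6];  Q = [1, 2] / [3] / [4] / [5]
  Insert 7 (step 6): P = [1, 3, 7] / [4] / [5] / [6];  Q = [1, 2, 6] / [3] / [4] / [5]
  Insert 8 (step 7): P = [1, 3, 7, 8] / [4] / [5] / [6];  Q = [1, 2, 6, 7] / [3] / [4] / [5]
  Insert 2 (step 8): P = [1, 2, 7, 8] / [3] / [4] / [5] / [6];  Q = [1, 2, 6, 7] / [3] / [4] / [5] / [8]
Final shape: (4, 1, 1, 1, 1).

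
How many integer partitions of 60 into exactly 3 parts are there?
p(60, 3 parts) = 300

Partitions of n into exactly k parts are in bijection with partitions of n − k into at most k parts (subtract 1 from each part). So p(60, exactly 3) = p(57, parts ≤ 3). Computing via the recurrence p(m, j) = p(m, j−1) + p(m−j, j) gives 300.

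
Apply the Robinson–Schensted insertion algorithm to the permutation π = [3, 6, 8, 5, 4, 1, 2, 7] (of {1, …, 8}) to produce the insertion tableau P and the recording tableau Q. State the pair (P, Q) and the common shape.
P = [1, 2, 7] / [3, 4, 8] / [5] / [6];  Q = [1, 2, 3] / [4, 7, 8] / [5] / [6];  common shape = (3, 3, 1, 1)

Row-insert the values π_1, π_2, … into P one at a time, bumping the leftmost entry strictly greater than the inserted value down to the next row. The recording tableau Q records, in position (i, j), the step at which that cell was added to P.
  Insert 3 (step 1): P = [3];  Q = [1]
  Insert 6 (step 2): P = [3, 6];  Q = [1, 2]
  Insert 8 (step 3): P = [3, 6, 8];  Q = [1, 2, 3]
  Insert 5 (step 4): P = [3, 5, 8] / [6];  Q = [1, 2, 3] / [4]
  Insert 4 (step 5): P = [3, 4, 8] / [5] / [6];  Q = [1, 2, 3] / [4] / [5]
  Insert 1 (step 6): P = [1, 4, 8] / [3] / [5] / [6];  Q = [1, 2, 3] / [4] / [5] / [6]
  Insert 2 (step 7): P = [1, 2, 8] / [3, 4] / [5] / [6];  Q = [1, 2, 3] / [4, 7] / [5] / [6]
  Insert 7 (step 8): P = [1, 2, 7] / [3, 4, 8] / [5] / [6];  Q = [1, 2, 3] / [4, 7, 8] / [5] / [6]
Final shape: (3, 3, 1, 1).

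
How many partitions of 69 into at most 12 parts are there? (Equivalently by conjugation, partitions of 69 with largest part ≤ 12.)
p(69, parts ≤ 12) = 934502

Use the recurrence p(n, m) = p(n, m−1) + p(n−m, m): either the largest part is < m (count p(n, m−1)) or the largest part is exactly m (remove one copy of m, count p(n−m, m)). With p(0, ·) = 1 this gives p(69, parts ≤ 12) = 934502. (By conjugating Young diagrams, this also counts partitions of 69 into at most 12 parts.)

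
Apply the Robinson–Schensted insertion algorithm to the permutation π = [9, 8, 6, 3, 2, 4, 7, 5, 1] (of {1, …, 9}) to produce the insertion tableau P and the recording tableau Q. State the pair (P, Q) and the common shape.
P = [1, 4, 5] / [2, 7] / [3] / [6] / [8] / [9];  Q = [1, 6, 7] / [2, 8] / [3] / [4] / [5] / [9];  common shape = (3, 2, 1, 1, 1, 1)

Row-insert the values π_1, π_2, … into P one at a time, bumping the leftmost entry strictly greater than the inserted value down to the next row. The recording tableau Q records, in position (i, j), the step at which that cell was added to P.
  Insert 9 (step 1): P = [9];  Q = [1]
  Insert 8 (step 2): P = [8] / [9];  Q = [1] / [2]
  Insert 6 (step 3): P = [6] / [8] / [9];  Q = [1] / [2] / [3]
  Insert 3 (step 4): P = [3] / [6] / [8] / [9];  Q = [1] / [2] / [3] / [4]
  Insert 2 (step 5): P = [2] / [3] / [6] / [8] / [9];  Q = [1] / [2] / [3] / [4] / [5]
  Insert 4 (step 6): P = [2, 4] / [3] / [6] / [8] / [9];  Q = [1, 6] / [2] / [3] / [4] / [5]
  Insert 7 (step 7): P = [2, 4, 7] / [3] / [6] / [8] / [9];  Q = [1, 6, 7] / [2] / [3] / [4] / [5]
  Insert 5 (step 8): P = [2, 4, 5] / [3, 7] / [6] / [8] / [9];  Q = [1, 6, 7] / [2, 8] / [3] / [4] / [5]
  Insert 1 (step 9): P = [1, 4, 5] / [2, 7] / [3] / [6] / [8] / [9];  Q = [1, 6, 7] / [2, 8] / [3] / [4] / [5] / [9]
Final shape: (3, 2, 1, 1, 1, 1).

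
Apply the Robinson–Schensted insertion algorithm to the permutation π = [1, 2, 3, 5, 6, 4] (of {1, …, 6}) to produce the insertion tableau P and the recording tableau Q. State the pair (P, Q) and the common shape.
P = [1, 2, 3, 4, 6] / [5];  Q = [1, 2, 3, 4, 5] / [6];  common shape = (5, 1)

Row-insert the values π_1, π_2, … into P one at a time, bumping the leftmost entry strictly greater than the inserted value down to the next row. The recording tableau Q records, in position (i, j), the step at which that cell was added to P.
  Insert 1 (step 1): P = [1];  Q = [1]
  Insert 2 (step 2): P = [1, 2];  Q = [1, 2]
  Insert 3 (step 3): P = [1, 2, 3];  Q = [1, 2, 3]
  Insert 5 (step 4): P = [1, 2, 3, 5];  Q = [1, 2, 3, 4]
  Insert 6 (step 5): P = [1, 2, 3, 5, 6];  Q = [1, 2, 3, 4, 5]
  Insert 4 (step 6): P = [1, 2, 3, 4, 6] / [5];  Q = [1, 2, 3, 4, 5] / [6]
Final shape: (5, 1).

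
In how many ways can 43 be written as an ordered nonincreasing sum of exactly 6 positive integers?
p(43, 6 parts) = 2702

Partitions of n into exactly k parts are in bijection with partitions of n − k into at most k parts (subtract 1 from each part). So p(43, exactly 6) = p(37, parts ≤ 6). Computing via the recurrence p(m, j) = p(m, j−1) + p(m−j, j) gives 2702.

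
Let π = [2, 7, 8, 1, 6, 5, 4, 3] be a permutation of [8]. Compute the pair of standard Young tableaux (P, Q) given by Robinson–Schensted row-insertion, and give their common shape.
P = [1, 3, 8] / [2, 4] / [5] / [6] / [7];  Q = [1, 2, 3] / [4, 5] / [6] / [7] / [8];  common shape = (3, 2, 1, 1, 1)

Row-insert the values π_1, π_2, … into P one at a time, bumping the leftmost entry strictly greater than the inserted value down to the next row. The recording tableau Q records, in position (i, j), the step at which that cell was added to P.
  Insert 2 (step 1): P = [2];  Q = [1]
  Insert 7 (step 2): P = [2, 7];  Q = [1, 2]
  Insert 8 (step 3): P = [2, 7, 8];  Q = [1, 2, 3]
  Insert 1 (step 4): P = [1, 7, 8] / [2];  Q = [1, 2, 3] / [4]
  Insert 6 (step 5): P = [1, 6, 8] / [2, 7];  Q = [1, 2, 3] / [4, 5]
  Insert 5 (step 6): P = [1, 5, 8] / [2, 6] / [7];  Q = [1, 2, 3] / [4, 5] / [6]
  Insert 4 (step 7): P = [1, 4, 8] / [2, 5] / [6] / [7];  Q = [1, 2, 3] / [4, 5] / [6] / [7]
  Insert 3 (step 8): P = [1, 3, 8] / [2, 4] / [5] / [6] / [7];  Q = [1, 2, 3] / [4, 5] / [6] / [7] / [8]
Final shape: (3, 2, 1, 1, 1).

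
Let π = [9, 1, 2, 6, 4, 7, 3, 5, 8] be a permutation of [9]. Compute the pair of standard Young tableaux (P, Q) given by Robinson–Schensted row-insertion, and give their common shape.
P = [1, 2, 3, 5, 8] / [4, 7] / [6] / [9];  Q = [1, 3, 4, 6, 9] / [2, 8] / [5] / [7];  common shape = (5, 2, 1, 1)

Row-insert the values π_1, π_2, … into P one at a time, bumping the leftmost entry strictly greater than the inserted value down to the next row. The recording tableau Q records, in position (i, j), the step at which that cell was added to P.
  Insert 9 (step 1): P = [9];  Q = [1]
  Insert 1 (step 2): P = [1] / [9];  Q = [1] / [2]
  Insert 2 (step 3): P = [1, 2] / [9];  Q = [1, 3] / [2]
  Insert 6 (step 4): P = [1, 2, 6] / [9];  Q = [1, 3, 4] / [2]
  Insert 4 (step 5): P = [1, 2, 4] / [6] / [9];  Q = [1, 3, 4] / [2] / [5]
  Insert 7 (step 6): P = [1, 2, 4, 7] / [6] / [9];  Q = [1, 3, 4, 6] / [2] / [5]
  Insert 3 (step 7): P = [1, 2, 3, 7] / [4] / [6] / [9];  Q = [1, 3, 4, 6] / [2] / [5] / [7]
  Insert 5 (step 8): P = [1, 2, 3, 5] / [4, 7] / [6] / [9];  Q = [1, 3, 4, 6] / [2, 8] / [5] / [7]
  Insert 8 (step 9): P = [1, 2, 3, 5, 8] / [4, 7] / [6] / [9];  Q = [1, 3, 4, 6, 9] / [2, 8] / [5] / [7]
Final shape: (5, 2, 1, 1).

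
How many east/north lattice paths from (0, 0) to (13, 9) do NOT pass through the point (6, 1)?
Number of paths = 452375

Total paths from (0, 0) to (13, 9): C(22, 13) = 497420. Paths through (6, 1): (paths (0, 0) → (6, 1)) × (paths (6, 1) → (13, 9)) = C(7, 6) · C(15, 7) = 7 · 6435 = 45045. Avoidance count = 497420 − 45045 = 452375.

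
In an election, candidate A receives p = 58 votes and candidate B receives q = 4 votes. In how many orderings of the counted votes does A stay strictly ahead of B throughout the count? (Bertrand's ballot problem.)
Strict-lead orderings = 485865

Total orderings of the 62 votes with 58 for A: C(62, 58) = 557845. By the Bertrand ballot formula (Cycle Lemma / reflection principle), the number of orderings in which A is strictly ahead of B throughout is (p − q)/(p + q) · C(p + q, p) = (58 − 4)/(58 + 4) · 557845 = 485865.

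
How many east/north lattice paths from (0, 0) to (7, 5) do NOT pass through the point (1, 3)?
Number of paths = 680

Total paths from (0, 0) to (7, 5): C(12, 7) = 792. Paths through (1, 3): (paths (0, 0) → (1, 3)) × (paths (1, 3) → (7, 5)) = C(4, 1) · C(8, 6) = 4 · 28 = 112. Avoidance count = 792 − 112 = 680.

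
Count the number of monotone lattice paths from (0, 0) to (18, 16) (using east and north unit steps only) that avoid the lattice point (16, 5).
Number of paths = 2202374208

Total paths from (0, 0) to (18, 16): C(34, 18) = 2203961430. Paths through (16, 5): (paths (0, 0) → (16, 5)) × (paths (16, 5) → (18, 16)) = C(21, 16) · C(13, 2) = 20349 · 78 = 1587222. Avoidance count = 2203961430 − 1587222 = 2202374208.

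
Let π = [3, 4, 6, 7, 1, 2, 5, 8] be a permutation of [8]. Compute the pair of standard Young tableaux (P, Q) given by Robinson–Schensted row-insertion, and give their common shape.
P = [1, 2, 5, 7, 8] / [3, 4, 6];  Q = [1, 2, 3, 4, 8] / [5, 6, 7];  common shape = (5, 3)

Row-insert the values π_1, π_2, … into P one at a time, bumping the leftmost entry strictly greater than the inserted value down to the next row. The recording tableau Q records, in position (i, j), the step at which that cell was added to P.
  Insert 3 (step 1): P = [3];  Q = [1]
  Insert 4 (step 2): P = [3, 4];  Q = [1, 2]
  Insert 6 (step 3): P = [3, 4, 6];  Q = [1, 2, 3]
  Insert 7 (step 4): P = [3, 4, 6, 7];  Q = [1, 2, 3, 4]
  Insert 1 (step 5): P = [1, 4, 6, 7] / [3];  Q = [1, 2, 3, 4] / [5]
  Insert 2 (step 6): P = [1, 2, 6, 7] / [3, 4];  Q = [1, 2, 3, 4] / [5, 6]
  Insert 5 (step 7): P = [1, 2, 5, 7] / [3, 4, 6];  Q = [1, 2, 3, 4] / [5, 6, 7]
  Insert 8 (step 8): P = [1, 2, 5, 7, 8] / [3, 4, 6];  Q = [1, 2, 3, 4, 8] / [5, 6, 7]
Final shape: (5, 3).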